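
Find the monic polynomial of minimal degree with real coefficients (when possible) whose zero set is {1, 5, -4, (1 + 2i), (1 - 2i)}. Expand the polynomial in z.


The polynomial is p(z) = ∏_{α ∈ S} (z − α), where S = {1, 5, -4, (1 + 2i), (1 - 2i)}.
Expanding the product yields: p(z) = z^5 -4·z^4 -10·z^3 + 48·z^2 -135·z + 100.
Note conjugate pairs combine to real quadratics: (z − (1+2i))(z − (1−2i)) = z² − 2z + 5.
The resulting polynomial has degree 5 and real coefficients as required.

p(z) = z^5 -4·z^4 -10·z^3 + 48·z^2 -135·z + 100.


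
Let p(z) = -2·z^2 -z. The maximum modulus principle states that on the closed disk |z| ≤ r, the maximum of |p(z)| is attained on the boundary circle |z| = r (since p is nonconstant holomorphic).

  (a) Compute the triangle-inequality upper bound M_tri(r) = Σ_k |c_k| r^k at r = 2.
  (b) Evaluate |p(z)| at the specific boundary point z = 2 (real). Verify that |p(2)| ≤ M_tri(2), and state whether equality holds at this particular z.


Coefficients: c_0 = 0, c_1 = -1, c_2 = -2. Radius r = 2.
Part (a). Triangle bound: M_tri(r) = Σ_k |c_k| r^k
  = |0|·2^0 + |-1|·2^1 + |-2|·2^2
  = 0 + 2 + 8 = 10.
This bounds M(r) := max_{|z|=r} |p(z)| from above; equality holds iff all terms c_k z^k can be made to align in phase at a single z on |z|=r.
Part (b). At z = 2 (real, on the circle |z| = r):
  p(2) = (0)·2^0 + (-1)·2^1 + (-2)·2^2 = -10.
  |p(2)| = 10.
Since all nonzero coefficients share the same sign, |p(2)| = 10 = M_tri(2); the triangle bound is attained at z = 2, so in fact M(r) = 10.

M_tri(2) = 10; |p(2)| = 10; equality at z=2: yes.


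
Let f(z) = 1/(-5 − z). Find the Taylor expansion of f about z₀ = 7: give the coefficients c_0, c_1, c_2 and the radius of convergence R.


Let w = z − z₀, so z = z₀ + w.
Then -5 − z = -5 − (z₀ + w) = (-5 − z₀) − w = -12 − w.
f(z) = 1/(-12 − w) = (1/(-12)) · 1/(1 − w/(-12)) = Σ_{n≥0} w^n / (-12)^(n+1).
So c_n = 1/(-12)^(n+1):
  c_0 = 1/(-12)^1 = -1/12.
  c_1 = 1/(-12)^2 = 1/144.
  c_2 = 1/(-12)^3 = -1/1728.
The series is valid for |w/d| < 1, i.e. |z − z₀| < |d|.
Radius of convergence: R = |-5 − z₀| = |-12| = 12 (distance from z₀ to the singularity z = -5).

c_0 = -1/12, c_1 = 1/144, c_2 = -1/1728; R = 12.


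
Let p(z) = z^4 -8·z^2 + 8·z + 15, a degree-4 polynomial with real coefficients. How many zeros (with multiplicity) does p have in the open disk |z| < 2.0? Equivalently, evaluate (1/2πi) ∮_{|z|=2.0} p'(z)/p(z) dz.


The zeros of p are: -3, (2 + 1i), (2 - 1i), -1.
Their magnitudes are: 3, 2.236, 2.236, 1.
Zeros with |z| < R = 2.0: -1.
Count = 1.
By the argument principle, (1/2πi) ∮_{|z|=R} p'(z)/p(z) dz equals exactly this count.

Number of zeros inside |z| < 2.0: 1.


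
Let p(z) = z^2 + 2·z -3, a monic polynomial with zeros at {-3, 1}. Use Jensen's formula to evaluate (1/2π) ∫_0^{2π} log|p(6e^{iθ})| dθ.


Zeros: -3, 1; r = 6.
Inside |z| < r: -3, 1. Outside (|z| ≥ r): ∅.
p(0) = -3, so log|p(0)| = log(3) = 1.0986.
Apply Jensen: I(r) = log|p(0)| + Σ_k log(r/|z_k|), summed over zeros inside |z| < r.
  log(r/|z_k|) for z_k = -3: log(6/3) = 0.6931
  log(r/|z_k|) for z_k = 1: log(6/1) = 1.7918
Sum over inside zeros: 2.4849.
I(r) = log|p(0)| + (inside sum) = 1.0986 + 2.4849 = 3.5835.
Closed form (all zeros inside, monic): I(r) = n·log(r) = 2·log(6) = 3.5835. ✓

I(r) ≈ 3.5835.


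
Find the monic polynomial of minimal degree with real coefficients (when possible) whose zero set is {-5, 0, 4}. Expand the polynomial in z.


The polynomial is p(z) = ∏_{α ∈ S} (z − α), where S = {-5, 0, 4}.
Expanding the product yields: p(z) = z^3 + z^2 -20·z.
The resulting polynomial has degree 3 and real coefficients as required.

p(z) = z^3 + z^2 -20·z.


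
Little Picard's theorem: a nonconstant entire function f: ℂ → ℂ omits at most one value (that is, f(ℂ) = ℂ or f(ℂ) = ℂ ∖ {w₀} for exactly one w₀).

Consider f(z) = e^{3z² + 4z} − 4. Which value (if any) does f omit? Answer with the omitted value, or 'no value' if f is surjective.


Little Picard bounds the complement of f(ℂ) to at most one point.
The exponent g(z) = 3z² + 4z is a nonconstant polynomial, hence surjective onto ℂ. So e^{g(z)} takes every value in {e^w : w ∈ ℂ} = ℂ ∖ {0}. Adding -4 shifts the range to ℂ ∖ {-4}. f omits exactly -4.

Omitted value: -4.


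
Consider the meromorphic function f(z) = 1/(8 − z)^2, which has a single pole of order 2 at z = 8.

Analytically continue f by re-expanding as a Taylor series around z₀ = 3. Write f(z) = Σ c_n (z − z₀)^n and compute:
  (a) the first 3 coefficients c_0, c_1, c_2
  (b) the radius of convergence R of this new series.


Let w = z − z₀, so z = z₀ + w.
Then 8 − z = 8 − (z₀ + w) = (8 − z₀) − w = 5 − w.
f(z) = 1/(5 − w)^2 = (1/(5)^2) · (1 − w/(5))^{−2}.
By the binomial series (1−u)^{−2} = Σ_{n≥0} C(n+1, 1) u^n for |u|<1, with u = w/(5):
  c_n = C(n+1, 1) / (5)^(n+2).
  c_0 = 1/(5)^2 = 1/25.
  c_1 = 2/(5)^3 = 2/125.
  c_2 = 3/(5)^4 = 3/625.
The series is valid for |w/d| < 1, i.e. |z − z₀| < |d|.
Radius of convergence: R = |8 − z₀| = |5| = 5 (distance from z₀ to the singularity z = 8).

c_0 = 1/25, c_1 = 2/125, c_2 = 3/625; R = 5.


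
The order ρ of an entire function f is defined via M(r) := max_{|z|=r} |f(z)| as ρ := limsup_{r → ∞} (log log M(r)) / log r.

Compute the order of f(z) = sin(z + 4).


sin(w) is a linear combination of e^{iw} and e^{−iw} (or e^w, e^{−w} in the hyperbolic case), so |sin(w)| ≤ e^{|w|}. With w = z + 4, |w| ≤ 1|z| + 4 = 1r + 4 on |z| = r, giving M(r) ≤ e^{1r + 4}, so ρ ≤ 1. On a suitable ray (z = it for sin/cos; z = t for sinh/cosh, t real → ∞), |sin(z + 4)| grows like e^{1|t|}/2, so ρ ≥ 1. Hence ρ = 1.
Therefore ρ = 1.

Order ρ = 1.


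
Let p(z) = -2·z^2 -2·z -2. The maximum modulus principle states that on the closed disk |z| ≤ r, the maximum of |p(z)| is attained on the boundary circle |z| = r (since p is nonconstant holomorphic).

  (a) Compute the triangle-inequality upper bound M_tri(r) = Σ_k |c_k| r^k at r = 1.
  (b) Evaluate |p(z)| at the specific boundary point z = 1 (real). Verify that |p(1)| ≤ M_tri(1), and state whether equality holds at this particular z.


Coefficients: c_0 = -2, c_1 = -2, c_2 = -2. Radius r = 1.
Part (a). Triangle bound: M_tri(r) = Σ_k |c_k| r^k
  = |-2|·1^0 + |-2|·1^1 + |-2|·1^2
  = 2 + 2 + 2 = 6.
This bounds M(r) := max_{|z|=r} |p(z)| from above; equality holds iff all terms c_k z^k can be made to align in phase at a single z on |z|=r.
Part (b). At z = 1 (real, on the circle |z| = r):
  p(1) = (-2)·1^0 + (-2)·1^1 + (-2)·1^2 = -6.
  |p(1)| = 6.
Since all nonzero coefficients share the same sign, |p(1)| = 6 = M_tri(1); the triangle bound is attained at z = 1, so in fact M(r) = 6.

M_tri(1) = 6; |p(1)| = 6; equality at z=1: yes.


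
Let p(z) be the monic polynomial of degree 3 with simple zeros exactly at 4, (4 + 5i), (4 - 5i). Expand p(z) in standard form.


The polynomial is p(z) = ∏_{α ∈ S} (z − α), where S = {4, (4 + 5i), (4 - 5i)}.
Expanding the product yields: p(z) = z^3 -12·z^2 + 73·z -164.
Note conjugate pairs combine to real quadratics: (z − (4+5i))(z − (4−5i)) = z² − 8z + 41.
The resulting polynomial has degree 3 and real coefficients as required.

p(z) = z^3 -12·z^2 + 73·z -164.


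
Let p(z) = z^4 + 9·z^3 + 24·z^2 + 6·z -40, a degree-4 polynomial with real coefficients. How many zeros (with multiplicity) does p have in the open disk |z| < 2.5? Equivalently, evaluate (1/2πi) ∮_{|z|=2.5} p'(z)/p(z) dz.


The zeros of p are: 1, -4, (-3 + 1i), (-3 - 1i).
Their magnitudes are: 1, 4, 3.162, 3.162.
Zeros with |z| < R = 2.5: 1.
Count = 1.
By the argument principle, (1/2πi) ∮_{|z|=R} p'(z)/p(z) dz equals exactly this count.

Number of zeros inside |z| < 2.5: 1.


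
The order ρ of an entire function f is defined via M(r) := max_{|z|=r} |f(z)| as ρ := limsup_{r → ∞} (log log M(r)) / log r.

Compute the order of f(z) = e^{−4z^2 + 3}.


|e^{−4z^2 + 3}| = e^{Re(-4·z^2) + 3} ≤ e^{4|z|^2 + 3} = e^{4r^2 + 3} on |z| = r, so ρ ≤ 2. Choosing z on |z|=r so that -4·z^2 is real positive (always possible by picking arg z appropriately) gives |f(z)| = e^{4r^2 + 3}, matching the bound. The additive constant 3 does not affect log log M(r) ~ 2·log r. Hence ρ = 2.
Therefore ρ = 2.

Order ρ = 2.


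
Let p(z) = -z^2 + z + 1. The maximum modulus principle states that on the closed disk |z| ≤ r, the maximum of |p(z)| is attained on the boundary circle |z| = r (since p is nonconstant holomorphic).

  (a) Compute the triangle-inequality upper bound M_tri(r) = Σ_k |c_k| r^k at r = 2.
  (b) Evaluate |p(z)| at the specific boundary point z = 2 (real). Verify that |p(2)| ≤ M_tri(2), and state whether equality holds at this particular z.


Coefficients: c_0 = 1, c_1 = 1, c_2 = -1. Radius r = 2.
Part (a). Triangle bound: M_tri(r) = Σ_k |c_k| r^k
  = |1|·2^0 + |1|·2^1 + |-1|·2^2
  = 1 + 2 + 4 = 7.
This bounds M(r) := max_{|z|=r} |p(z)| from above; equality holds iff all terms c_k z^k can be made to align in phase at a single z on |z|=r.
Part (b). At z = 2 (real, on the circle |z| = r):
  p(2) = (1)·2^0 + (1)·2^1 + (-1)·2^2 = -1.
  |p(2)| = 1.
Check: |p(2)| = 1 ≤ 7 = M_tri(2). ✓ Equality does not hold at z = 2 (the coefficients have mixed signs, so the terms do not all align in phase there).

M_tri(2) = 7; |p(2)| = 1; equality at z=2: no.


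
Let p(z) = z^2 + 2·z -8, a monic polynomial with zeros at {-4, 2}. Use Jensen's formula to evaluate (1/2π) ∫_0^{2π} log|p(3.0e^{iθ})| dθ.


Zeros: -4, 2; r = 3.0.
Inside |z| < r: 2. Outside (|z| ≥ r): -4.
p(0) = -8, so log|p(0)| = log(8) = 2.0794.
Apply Jensen: I(r) = log|p(0)| + Σ_k log(r/|z_k|), summed over zeros inside |z| < r.
  log(r/|z_k|) for z_k = 2: log(3.0/2) = 0.4055
  Outside zeros (-4) contribute nothing to the Jensen sum.
Sum over inside zeros: 0.4055.
I(r) = log|p(0)| + (inside sum) = 2.0794 + 0.4055 = 2.4849.
Note: since some zeros are outside |z| ≤ r, the simplified n·log(r) form does NOT apply — only the inside zeros contribute.

I(r) ≈ 2.4849.


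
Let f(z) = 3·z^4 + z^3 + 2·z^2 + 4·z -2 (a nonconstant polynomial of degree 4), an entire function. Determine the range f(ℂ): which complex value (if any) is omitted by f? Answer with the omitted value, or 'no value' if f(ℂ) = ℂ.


Little Picard bounds the complement of f(ℂ) to at most one point.
For every w ∈ ℂ, the equation p(z) − w = 0 is a nonconstant polynomial in z and hence has at least one root by the fundamental theorem of algebra. So p is surjective onto ℂ, omitting no value.

Omitted value: no value.


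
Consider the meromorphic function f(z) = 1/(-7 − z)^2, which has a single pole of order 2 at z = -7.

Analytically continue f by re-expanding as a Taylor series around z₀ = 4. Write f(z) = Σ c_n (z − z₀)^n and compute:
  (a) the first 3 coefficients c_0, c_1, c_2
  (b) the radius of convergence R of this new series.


Let w = z − z₀, so z = z₀ + w.
Then -7 − z = -7 − (z₀ + w) = (-7 − z₀) − w = -11 − w.
f(z) = 1/(-11 − w)^2 = (1/(-11)^2) · (1 − w/(-11))^{−2}.
By the binomial series (1−u)^{−2} = Σ_{n≥0} C(n+1, 1) u^n for |u|<1, with u = w/(-11):
  c_n = C(n+1, 1) / (-11)^(n+2).
  c_0 = 1/(-11)^2 = 1/121.
  c_1 = 2/(-11)^3 = -2/1331.
  c_2 = 3/(-11)^4 = 3/14641.
The series is valid for |w/d| < 1, i.e. |z − z₀| < |d|.
Radius of convergence: R = |-7 − z₀| = |-11| = 11 (distance from z₀ to the singularity z = -7).

c_0 = 1/121, c_1 = -2/1331, c_2 = 3/14641; R = 11.


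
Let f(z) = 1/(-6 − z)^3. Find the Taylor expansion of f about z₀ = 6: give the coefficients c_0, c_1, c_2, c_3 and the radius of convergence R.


Let w = z − z₀, so z = z₀ + w.
Then -6 − z = -6 − (z₀ + w) = (-6 − z₀) − w = -12 − w.
f(z) = 1/(-12 − w)^3 = (1/(-12)^3) · (1 − w/(-12))^{−3}.
By the binomial series (1−u)^{−3} = Σ_{n≥0} C(n+2, 2) u^n for |u|<1, with u = w/(-12):
  c_n = C(n+2, 2) / (-12)^(n+3).
  c_0 = 1/(-12)^3 = -1/1728.
  c_1 = 3/(-12)^4 = 1/6912.
  c_2 = 6/(-12)^5 = -1/41472.
  c_3 = 10/(-12)^6 = 5/1492992.
The series is valid for |w/d| < 1, i.e. |z − z₀| < |d|.
Radius of convergence: R = |-6 − z₀| = |-12| = 12 (distance from z₀ to the singularity z = -6).

c_0 = -1/1728, c_1 = 1/6912, c_2 = -1/41472, c_3 = 5/1492992; R = 12.


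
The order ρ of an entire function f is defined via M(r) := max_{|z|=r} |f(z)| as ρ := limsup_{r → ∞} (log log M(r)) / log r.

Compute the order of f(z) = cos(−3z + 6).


cos(w) is a linear combination of e^{iw} and e^{−iw} (or e^w, e^{−w} in the hyperbolic case), so |cos(w)| ≤ e^{|w|}. With w = −3z + 6, |w| ≤ 3|z| + 6 = 3r + 6 on |z| = r, giving M(r) ≤ e^{3r + 6}, so ρ ≤ 1. On a suitable ray (z = it for sin/cos; z = t for sinh/cosh, t real → ∞), |cos(−3z + 6)| grows like e^{3|t|}/2, so ρ ≥ 1. Hence ρ = 1.
Therefore ρ = 1.

Order ρ = 1.


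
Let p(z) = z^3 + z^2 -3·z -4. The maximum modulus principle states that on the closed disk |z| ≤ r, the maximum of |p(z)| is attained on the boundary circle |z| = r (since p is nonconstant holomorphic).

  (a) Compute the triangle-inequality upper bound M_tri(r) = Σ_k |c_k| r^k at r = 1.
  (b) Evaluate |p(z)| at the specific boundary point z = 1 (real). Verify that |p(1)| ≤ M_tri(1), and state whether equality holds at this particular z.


Coefficients: c_0 = -4, c_1 = -3, c_2 = 1, c_3 = 1. Radius r = 1.
Part (a). Triangle bound: M_tri(r) = Σ_k |c_k| r^k
  = |-4|·1^0 + |-3|·1^1 + |1|·1^2 + |1|·1^3
  = 4 + 3 + 1 + 1 = 9.
This bounds M(r) := max_{|z|=r} |p(z)| from above; equality holds iff all terms c_k z^k can be made to align in phase at a single z on |z|=r.
Part (b). At z = 1 (real, on the circle |z| = r):
  p(1) = (-4)·1^0 + (-3)·1^1 + (1)·1^2 + (1)·1^3 = -5.
  |p(1)| = 5.
Check: |p(1)| = 5 ≤ 9 = M_tri(1). ✓ Equality does not hold at z = 1 (the coefficients have mixed signs, so the terms do not all align in phase there).

M_tri(1) = 9; |p(1)| = 5; equality at z=1: no.


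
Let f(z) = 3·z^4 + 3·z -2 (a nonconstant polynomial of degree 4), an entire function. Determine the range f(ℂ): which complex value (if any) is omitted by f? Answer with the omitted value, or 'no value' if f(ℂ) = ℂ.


Little Picard bounds the complement of f(ℂ) to at most one point.
For every w ∈ ℂ, the equation p(z) − w = 0 is a nonconstant polynomial in z and hence has at least one root by the fundamental theorem of algebra. So p is surjective onto ℂ, omitting no value.

Omitted value: no value.


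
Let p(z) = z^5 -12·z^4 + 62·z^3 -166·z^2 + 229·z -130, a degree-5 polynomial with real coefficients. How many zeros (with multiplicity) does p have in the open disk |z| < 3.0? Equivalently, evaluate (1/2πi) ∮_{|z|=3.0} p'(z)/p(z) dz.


The zeros of p are: (3 + 2i), (3 - 2i), 2, (2 + 1i), (2 - 1i).
Their magnitudes are: 3.606, 3.606, 2, 2.236, 2.236.
Zeros with |z| < R = 3.0: 2, (2 + 1i), (2 - 1i).
Count = 3.
By the argument principle, (1/2πi) ∮_{|z|=R} p'(z)/p(z) dz equals exactly this count.

Number of zeros inside |z| < 3.0: 3.


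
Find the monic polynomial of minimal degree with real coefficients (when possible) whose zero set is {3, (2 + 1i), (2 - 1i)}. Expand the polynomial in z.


The polynomial is p(z) = ∏_{α ∈ S} (z − α), where S = {3, (2 + 1i), (2 - 1i)}.
Expanding the product yields: p(z) = z^3 -7·z^2 + 17·z -15.
Note conjugate pairs combine to real quadratics: (z − (2+1i))(z − (2−1i)) = z² − 4z + 5.
The resulting polynomial has degree 3 and real coefficients as required.

p(z) = z^3 -7·z^2 + 17·z -15.


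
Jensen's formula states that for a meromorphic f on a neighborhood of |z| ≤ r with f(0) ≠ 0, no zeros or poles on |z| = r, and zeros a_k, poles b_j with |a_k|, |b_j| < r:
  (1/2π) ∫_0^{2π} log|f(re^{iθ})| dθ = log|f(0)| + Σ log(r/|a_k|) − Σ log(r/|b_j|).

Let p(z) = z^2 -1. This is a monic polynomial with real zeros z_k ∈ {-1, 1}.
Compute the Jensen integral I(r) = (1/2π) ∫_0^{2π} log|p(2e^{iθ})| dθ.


Zeros: -1, 1; r = 2.
Inside |z| < r: -1, 1. Outside (|z| ≥ r): ∅.
p(0) = -1, so log|p(0)| = log(1) = 0.0000.
Apply Jensen: I(r) = log|p(0)| + Σ_k log(r/|z_k|), summed over zeros inside |z| < r.
  log(r/|z_k|) for z_k = -1: log(2/1) = 0.6931
  log(r/|z_k|) for z_k = 1: log(2/1) = 0.6931
Sum over inside zeros: 1.3863.
I(r) = log|p(0)| + (inside sum) = 0.0000 + 1.3863 = 1.3863.
Closed form (all zeros inside, monic): I(r) = n·log(r) = 2·log(2) = 1.3863. ✓

I(r) ≈ 1.3863.


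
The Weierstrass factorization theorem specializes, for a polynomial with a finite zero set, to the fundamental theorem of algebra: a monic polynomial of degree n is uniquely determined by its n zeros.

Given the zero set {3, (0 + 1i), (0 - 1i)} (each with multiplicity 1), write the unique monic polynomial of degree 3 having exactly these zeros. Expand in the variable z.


The polynomial is p(z) = ∏_{α ∈ S} (z − α), where S = {3, (0 + 1i), (0 - 1i)}.
Expanding the product yields: p(z) = z^3 -3·z^2 + z -3.
Note conjugate pairs combine to real quadratics: (z − (0+1i))(z − (0−1i)) = z² + 1.
The resulting polynomial has degree 3 and real coefficients as required.

p(z) = z^3 -3·z^2 + z -3.


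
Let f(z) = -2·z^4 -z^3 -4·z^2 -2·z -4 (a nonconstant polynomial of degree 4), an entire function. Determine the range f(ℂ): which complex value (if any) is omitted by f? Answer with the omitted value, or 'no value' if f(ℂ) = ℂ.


Little Picard bounds the complement of f(ℂ) to at most one point.
For every w ∈ ℂ, the equation p(z) − w = 0 is a nonconstant polynomial in z and hence has at least one root by the fundamental theorem of algebra. So p is surjective onto ℂ, omitting no value.

Omitted value: no value.


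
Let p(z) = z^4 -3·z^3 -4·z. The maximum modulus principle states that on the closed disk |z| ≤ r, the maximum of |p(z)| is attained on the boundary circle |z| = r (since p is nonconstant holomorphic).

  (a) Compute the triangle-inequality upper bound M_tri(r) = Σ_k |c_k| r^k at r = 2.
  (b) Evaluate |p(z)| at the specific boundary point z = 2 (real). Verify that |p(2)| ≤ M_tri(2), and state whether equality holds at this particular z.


Coefficients: c_0 = 0, c_1 = -4, c_2 = 0, c_3 = -3, c_4 = 1. Radius r = 2.
Part (a). Triangle bound: M_tri(r) = Σ_k |c_k| r^k
  = |0|·2^0 + |-4|·2^1 + |0|·2^2 + |-3|·2^3 + |1|·2^4
  = 0 + 8 + 0 + 24 + 16 = 48.
This bounds M(r) := max_{|z|=r} |p(z)| from above; equality holds iff all terms c_k z^k can be made to align in phase at a single z on |z|=r.
Part (b). At z = 2 (real, on the circle |z| = r):
  p(2) = (0)·2^0 + (-4)·2^1 + (0)·2^2 + (-3)·2^3 + (1)·2^4 = -16.
  |p(2)| = 16.
Check: |p(2)| = 16 ≤ 48 = M_tri(2). ✓ Equality does not hold at z = 2 (the coefficients have mixed signs, so the terms do not all align in phase there).

M_tri(2) = 48; |p(2)| = 16; equality at z=2: no.


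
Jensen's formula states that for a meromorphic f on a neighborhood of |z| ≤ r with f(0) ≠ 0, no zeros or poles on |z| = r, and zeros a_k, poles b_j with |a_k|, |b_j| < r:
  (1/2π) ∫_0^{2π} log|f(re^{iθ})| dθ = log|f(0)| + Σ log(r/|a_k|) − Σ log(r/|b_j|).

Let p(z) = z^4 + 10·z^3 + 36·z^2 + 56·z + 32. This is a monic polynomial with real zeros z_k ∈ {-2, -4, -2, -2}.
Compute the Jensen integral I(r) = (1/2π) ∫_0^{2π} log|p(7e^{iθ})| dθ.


Zeros: -4, -2, -2, -2; r = 7.
Inside |z| < r: -4, -2, -2, -2. Outside (|z| ≥ r): ∅.
p(0) = 32, so log|p(0)| = log(32) = 3.4657.
Apply Jensen: I(r) = log|p(0)| + Σ_k log(r/|z_k|), summed over zeros inside |z| < r.
  log(r/|z_k|) for z_k = -2: log(7/2) = 1.2528
  log(r/|z_k|) for z_k = -4: log(7/4) = 0.5596
  log(r/|z_k|) for z_k = -2: log(7/2) = 1.2528
  log(r/|z_k|) for z_k = -2: log(7/2) = 1.2528
Sum over inside zeros: 4.3179.
I(r) = log|p(0)| + (inside sum) = 3.4657 + 4.3179 = 7.7836.
Closed form (all zeros inside, monic): I(r) = n·log(r) = 4·log(7) = 7.7836. ✓

I(r) ≈ 7.7836.


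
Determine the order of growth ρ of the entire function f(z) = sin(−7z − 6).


sin(w) is a linear combination of e^{iw} and e^{−iw} (or e^w, e^{−w} in the hyperbolic case), so |sin(w)| ≤ e^{|w|}. With w = −7z − 6, |w| ≤ 7|z| + 6 = 7r + 6 on |z| = r, giving M(r) ≤ e^{7r + 6}, so ρ ≤ 1. On a suitable ray (z = it for sin/cos; z = t for sinh/cosh, t real → ∞), |sin(−7z − 6)| grows like e^{7|t|}/2, so ρ ≥ 1. Hence ρ = 1.
Therefore ρ = 1.

Order ρ = 1.


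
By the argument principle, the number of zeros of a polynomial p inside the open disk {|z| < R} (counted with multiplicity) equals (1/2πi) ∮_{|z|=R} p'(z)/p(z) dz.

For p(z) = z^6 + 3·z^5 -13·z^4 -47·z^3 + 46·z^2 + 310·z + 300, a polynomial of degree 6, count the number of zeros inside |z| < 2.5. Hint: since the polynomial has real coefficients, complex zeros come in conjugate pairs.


The zeros of p are: (-2 + 1i), (-2 - 1i), -2, (3 + 1i), (3 - 1i), -3.
Their magnitudes are: 2.236, 2.236, 2, 3.162, 3.162, 3.
Zeros with |z| < R = 2.5: (-2 + 1i), (-2 - 1i), -2.
Count = 3.
By the argument principle, (1/2πi) ∮_{|z|=R} p'(z)/p(z) dz equals exactly this count.

Number of zeros inside |z| < 2.5: 3.


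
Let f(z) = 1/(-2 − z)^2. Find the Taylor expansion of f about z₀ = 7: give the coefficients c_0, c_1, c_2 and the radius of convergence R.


Let w = z − z₀, so z = z₀ + w.
Then -2 − z = -2 − (z₀ + w) = (-2 − z₀) − w = -9 − w.
f(z) = 1/(-9 − w)^2 = (1/(-9)^2) · (1 − w/(-9))^{−2}.
By the binomial series (1−u)^{−2} = Σ_{n≥0} C(n+1, 1) u^n for |u|<1, with u = w/(-9):
  c_n = C(n+1, 1) / (-9)^(n+2).
  c_0 = 1/(-9)^2 = 1/81.
  c_1 = 2/(-9)^3 = -2/729.
  c_2 = 3/(-9)^4 = 1/2187.
The series is valid for |w/d| < 1, i.e. |z − z₀| < |d|.
Radius of convergence: R = |-2 − z₀| = |-9| = 9 (distance from z₀ to the singularity z = -2).

c_0 = 1/81, c_1 = -2/729, c_2 = 1/2187; R = 9.


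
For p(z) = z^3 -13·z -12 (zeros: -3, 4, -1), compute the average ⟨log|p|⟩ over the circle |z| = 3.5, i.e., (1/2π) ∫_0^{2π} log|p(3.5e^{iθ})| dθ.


Zeros: -3, -1, 4; r = 3.5.
Inside |z| < r: -3, -1. Outside (|z| ≥ r): 4.
p(0) = -12, so log|p(0)| = log(12) = 2.4849.
Apply Jensen: I(r) = log|p(0)| + Σ_k log(r/|z_k|), summed over zeros inside |z| < r.
  log(r/|z_k|) for z_k = -3: log(3.5/3) = 0.1542
  log(r/|z_k|) for z_k = -1: log(3.5/1) = 1.2528
  Outside zeros (4) contribute nothing to the Jensen sum.
Sum over inside zeros: 1.4069.
I(r) = log|p(0)| + (inside sum) = 2.4849 + 1.4069 = 3.8918.
Note: since some zeros are outside |z| ≤ r, the simplified n·log(r) form does NOT apply — only the inside zeros contribute.

I(r) ≈ 3.8918.


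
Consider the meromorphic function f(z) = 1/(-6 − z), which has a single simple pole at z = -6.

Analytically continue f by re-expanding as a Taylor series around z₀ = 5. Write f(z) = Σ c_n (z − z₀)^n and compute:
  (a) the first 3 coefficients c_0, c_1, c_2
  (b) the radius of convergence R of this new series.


Let w = z − z₀, so z = z₀ + w.
Then -6 − z = -6 − (z₀ + w) = (-6 − z₀) − w = -11 − w.
f(z) = 1/(-11 − w) = (1/(-11)) · 1/(1 − w/(-11)) = Σ_{n≥0} w^n / (-11)^(n+1).
So c_n = 1/(-11)^(n+1):
  c_0 = 1/(-11)^1 = -1/11.
  c_1 = 1/(-11)^2 = 1/121.
  c_2 = 1/(-11)^3 = -1/1331.
The series is valid for |w/d| < 1, i.e. |z − z₀| < |d|.
Radius of convergence: R = |-6 − z₀| = |-11| = 11 (distance from z₀ to the singularity z = -6).

c_0 = -1/11, c_1 = 1/121, c_2 = -1/1331; R = 11.


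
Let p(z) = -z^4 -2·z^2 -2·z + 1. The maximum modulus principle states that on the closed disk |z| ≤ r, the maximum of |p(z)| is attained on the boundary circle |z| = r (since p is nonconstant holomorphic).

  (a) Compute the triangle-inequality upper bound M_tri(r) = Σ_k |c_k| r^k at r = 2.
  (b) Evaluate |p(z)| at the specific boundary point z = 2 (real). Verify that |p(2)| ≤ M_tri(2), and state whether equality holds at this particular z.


Coefficients: c_0 = 1, c_1 = -2, c_2 = -2, c_3 = 0, c_4 = -1. Radius r = 2.
Part (a). Triangle bound: M_tri(r) = Σ_k |c_k| r^k
  = |1|·2^0 + |-2|·2^1 + |-2|·2^2 + |0|·2^3 + |-1|·2^4
  = 1 + 4 + 8 + 0 + 16 = 29.
This bounds M(r) := max_{|z|=r} |p(z)| from above; equality holds iff all terms c_k z^k can be made to align in phase at a single z on |z|=r.
Part (b). At z = 2 (real, on the circle |z| = r):
  p(2) = (1)·2^0 + (-2)·2^1 + (-2)·2^2 + (0)·2^3 + (-1)·2^4 = -27.
  |p(2)| = 27.
Check: |p(2)| = 27 ≤ 29 = M_tri(2). ✓ Equality does not hold at z = 2 (the coefficients have mixed signs, so the terms do not all align in phase there).

M_tri(2) = 29; |p(2)| = 27; equality at z=2: no.


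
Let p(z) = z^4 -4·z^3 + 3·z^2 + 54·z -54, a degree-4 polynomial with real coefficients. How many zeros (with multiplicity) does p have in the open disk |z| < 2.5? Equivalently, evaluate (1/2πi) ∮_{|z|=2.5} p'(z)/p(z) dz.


The zeros of p are: 1, (3 + 3i), (3 - 3i), -3.
Their magnitudes are: 1, 4.243, 4.243, 3.
Zeros with |z| < R = 2.5: 1.
Count = 1.
By the argument principle, (1/2πi) ∮_{|z|=R} p'(z)/p(z) dz equals exactly this count.

Number of zeros inside |z| < 2.5: 1.


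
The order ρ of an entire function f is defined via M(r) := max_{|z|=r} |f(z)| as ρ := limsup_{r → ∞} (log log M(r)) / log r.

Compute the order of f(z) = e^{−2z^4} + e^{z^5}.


Each summand is entire of order 4 and 5 respectively (as in the single-exponential case). The order of a sum is at most the max of the orders, so ρ ≤ 5. For the lower bound: on |z|=r choose arg z so that 1z^5 is real positive; then |e^{1z^5}| = e^{1r^5} while |e^{-2z^4}| ≤ e^{2r^4} = o(e^{1r^5}). So |f| ≥ e^{1r^5}(1 − o(1)) and ρ ≥ 5. Hence ρ = max(4, 5) = 5.
Therefore ρ = 5.

Order ρ = 5.


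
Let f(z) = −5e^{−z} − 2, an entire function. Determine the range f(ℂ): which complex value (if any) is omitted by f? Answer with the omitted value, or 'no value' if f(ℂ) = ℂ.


Little Picard bounds the complement of f(ℂ) to at most one point.
e^{−z} is never zero on ℂ, so -5·e^{−z} takes every value in ℂ ∖ {0}. Adding -2 shifts the range to ℂ ∖ {-2}. Thus f omits exactly the value -2.

Omitted value: -2.


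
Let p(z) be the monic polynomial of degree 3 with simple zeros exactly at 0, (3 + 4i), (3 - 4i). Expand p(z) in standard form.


The polynomial is p(z) = ∏_{α ∈ S} (z − α), where S = {0, (3 + 4i), (3 - 4i)}.
Expanding the product yields: p(z) = z^3 -6·z^2 + 25·z.
Note conjugate pairs combine to real quadratics: (z − (3+4i))(z − (3−4i)) = z² − 6z + 25.
The resulting polynomial has degree 3 and real coefficients as required.

p(z) = z^3 -6·z^2 + 25·z.


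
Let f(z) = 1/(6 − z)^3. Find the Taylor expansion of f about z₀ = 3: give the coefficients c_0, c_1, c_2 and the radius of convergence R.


Let w = z − z₀, so z = z₀ + w.
Then 6 − z = 6 − (z₀ + w) = (6 − z₀) − w = 3 − w.
f(z) = 1/(3 − w)^3 = (1/(3)^3) · (1 − w/(3))^{−3}.
By the binomial series (1−u)^{−3} = Σ_{n≥0} C(n+2, 2) u^n for |u|<1, with u = w/(3):
  c_n = C(n+2, 2) / (3)^(n+3).
  c_0 = 1/(3)^3 = 1/27.
  c_1 = 3/(3)^4 = 1/27.
  c_2 = 6/(3)^5 = 2/81.
The series is valid for |w/d| < 1, i.e. |z − z₀| < |d|.
Radius of convergence: R = |6 − z₀| = |3| = 3 (distance from z₀ to the singularity z = 6).

c_0 = 1/27, c_1 = 1/27, c_2 = 2/81; R = 3.


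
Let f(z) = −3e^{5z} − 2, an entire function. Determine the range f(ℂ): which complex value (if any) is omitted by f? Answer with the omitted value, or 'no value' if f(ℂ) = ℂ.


Little Picard bounds the complement of f(ℂ) to at most one point.
e^{5z} is never zero on ℂ, so -3·e^{5z} takes every value in ℂ ∖ {0}. Adding -2 shifts the range to ℂ ∖ {-2}. Thus f omits exactly the value -2.

Omitted value: -2.


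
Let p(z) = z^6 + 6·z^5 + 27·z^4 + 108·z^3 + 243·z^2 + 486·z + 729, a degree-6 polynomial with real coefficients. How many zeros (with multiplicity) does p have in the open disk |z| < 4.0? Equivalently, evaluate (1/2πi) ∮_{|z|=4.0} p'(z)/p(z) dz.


The zeros of p are: -3, -3, (0 + 3i), (0 - 3i), (0 + 3i), (0 - 3i).
Their magnitudes are: 3, 3, 3, 3, 3, 3.
Zeros with |z| < R = 4.0: -3, -3, (0 + 3i), (0 - 3i), (0 + 3i), (0 - 3i).
Count = 6.
By the argument principle, (1/2πi) ∮_{|z|=R} p'(z)/p(z) dz equals exactly this count.

Number of zeros inside |z| < 4.0: 6.


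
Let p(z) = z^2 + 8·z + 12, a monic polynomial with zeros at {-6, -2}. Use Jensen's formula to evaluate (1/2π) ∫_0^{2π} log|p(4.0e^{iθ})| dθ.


Zeros: -6, -2; r = 4.0.
Inside |z| < r: -2. Outside (|z| ≥ r): -6.
p(0) = 12, so log|p(0)| = log(12) = 2.4849.
Apply Jensen: I(r) = log|p(0)| + Σ_k log(r/|z_k|), summed over zeros inside |z| < r.
  log(r/|z_k|) for z_k = -2: log(4.0/2) = 0.6931
  Outside zeros (-6) contribute nothing to the Jensen sum.
Sum over inside zeros: 0.6931.
I(r) = log|p(0)| + (inside sum) = 2.4849 + 0.6931 = 3.1781.
Note: since some zeros are outside |z| ≤ r, the simplified n·log(r) form does NOT apply — only the inside zeros contribute.

I(r) ≈ 3.1781.


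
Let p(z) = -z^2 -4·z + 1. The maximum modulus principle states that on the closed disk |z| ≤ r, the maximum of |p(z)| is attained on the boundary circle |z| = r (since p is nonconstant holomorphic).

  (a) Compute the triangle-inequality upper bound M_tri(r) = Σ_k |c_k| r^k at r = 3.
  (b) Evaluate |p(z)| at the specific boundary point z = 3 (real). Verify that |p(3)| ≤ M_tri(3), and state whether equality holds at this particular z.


Coefficients: c_0 = 1, c_1 = -4, c_2 = -1. Radius r = 3.
Part (a). Triangle bound: M_tri(r) = Σ_k |c_k| r^k
  = |1|·3^0 + |-4|·3^1 + |-1|·3^2
  = 1 + 12 + 9 = 22.
This bounds M(r) := max_{|z|=r} |p(z)| from above; equality holds iff all terms c_k z^k can be made to align in phase at a single z on |z|=r.
Part (b). At z = 3 (real, on the circle |z| = r):
  p(3) = (1)·3^0 + (-4)·3^1 + (-1)·3^2 = -20.
  |p(3)| = 20.
Check: |p(3)| = 20 ≤ 22 = M_tri(3). ✓ Equality does not hold at z = 3 (the coefficients have mixed signs, so the terms do not all align in phase there).

M_tri(3) = 22; |p(3)| = 20; equality at z=3: no.


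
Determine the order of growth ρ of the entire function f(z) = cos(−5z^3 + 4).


Write cos(w) = (e^{iw} ± e^{−iw})/(2 or 2i), so |cos(w)| ≤ e^{|w|}. With w = −5z^3 + 4, |w| ≤ 5r^3 + 4 on |z|=r, giving M(r) ≤ e^{5r^3 + 4} and ρ ≤ 3. For the lower bound, choose z on |z|=r with -5z^3 purely imaginary of modulus 5r^3; then |cos(−5z^3 + 4)| grows like e^{5r^3}/2, so ρ ≥ 3. Hence ρ = 3.
Therefore ρ = 3.

Order ρ = 3.


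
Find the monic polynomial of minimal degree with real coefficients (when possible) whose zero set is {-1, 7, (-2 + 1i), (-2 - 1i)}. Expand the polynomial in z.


The polynomial is p(z) = ∏_{α ∈ S} (z − α), where S = {-1, 7, (-2 + 1i), (-2 - 1i)}.
Expanding the product yields: p(z) = z^4 -2·z^3 -26·z^2 -58·z -35.
Note conjugate pairs combine to real quadratics: (z − (-2+1i))(z − (-2−1i)) = z² + 4z + 5.
The resulting polynomial has degree 4 and real coefficients as required.

p(z) = z^4 -2·z^3 -26·z^2 -58·z -35.


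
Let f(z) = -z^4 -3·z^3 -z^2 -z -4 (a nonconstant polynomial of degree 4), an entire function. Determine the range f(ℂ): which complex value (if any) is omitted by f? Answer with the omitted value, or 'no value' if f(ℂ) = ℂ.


Little Picard bounds the complement of f(ℂ) to at most one point.
For every w ∈ ℂ, the equation p(z) − w = 0 is a nonconstant polynomial in z and hence has at least one root by the fundamental theorem of algebra. So p is surjective onto ℂ, omitting no value.

Omitted value: no value.


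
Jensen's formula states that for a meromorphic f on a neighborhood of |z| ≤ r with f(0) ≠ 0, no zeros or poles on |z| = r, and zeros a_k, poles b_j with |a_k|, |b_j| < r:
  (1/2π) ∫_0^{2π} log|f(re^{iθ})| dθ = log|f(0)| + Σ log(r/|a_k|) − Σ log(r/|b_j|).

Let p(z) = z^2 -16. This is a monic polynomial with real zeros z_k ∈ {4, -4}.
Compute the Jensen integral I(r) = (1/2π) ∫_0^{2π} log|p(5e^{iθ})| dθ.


Zeros: -4, 4; r = 5.
Inside |z| < r: -4, 4. Outside (|z| ≥ r): ∅.
p(0) = -16, so log|p(0)| = log(16) = 2.7726.
Apply Jensen: I(r) = log|p(0)| + Σ_k log(r/|z_k|), summed over zeros inside |z| < r.
  log(r/|z_k|) for z_k = 4: log(5/4) = 0.2231
  log(r/|z_k|) for z_k = -4: log(5/4) = 0.2231
Sum over inside zeros: 0.4463.
I(r) = log|p(0)| + (inside sum) = 2.7726 + 0.4463 = 3.2189.
Closed form (all zeros inside, monic): I(r) = n·log(r) = 2·log(5) = 3.2189. ✓

I(r) ≈ 3.2189.


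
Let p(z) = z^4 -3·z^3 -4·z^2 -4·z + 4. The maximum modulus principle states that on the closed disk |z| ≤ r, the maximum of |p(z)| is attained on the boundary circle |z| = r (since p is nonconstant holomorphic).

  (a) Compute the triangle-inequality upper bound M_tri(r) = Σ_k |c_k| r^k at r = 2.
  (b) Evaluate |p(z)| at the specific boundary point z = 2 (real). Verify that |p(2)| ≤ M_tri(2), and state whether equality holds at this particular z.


Coefficients: c_0 = 4, c_1 = -4, c_2 = -4, c_3 = -3, c_4 = 1. Radius r = 2.
Part (a). Triangle bound: M_tri(r) = Σ_k |c_k| r^k
  = |4|·2^0 + |-4|·2^1 + |-4|·2^2 + |-3|·2^3 + |1|·2^4
  = 4 + 8 + 16 + 24 + 16 = 68.
This bounds M(r) := max_{|z|=r} |p(z)| from above; equality holds iff all terms c_k z^k can be made to align in phase at a single z on |z|=r.
Part (b). At z = 2 (real, on the circle |z| = r):
  p(2) = (4)·2^0 + (-4)·2^1 + (-4)·2^2 + (-3)·2^3 + (1)·2^4 = -28.
  |p(2)| = 28.
Check: |p(2)| = 28 ≤ 68 = M_tri(2). ✓ Equality does not hold at z = 2 (the coefficients have mixed signs, so the terms do not all align in phase there).

M_tri(2) = 68; |p(2)| = 28; equality at z=2: no.


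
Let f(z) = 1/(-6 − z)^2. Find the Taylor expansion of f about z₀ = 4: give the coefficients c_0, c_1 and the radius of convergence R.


Let w = z − z₀, so z = z₀ + w.
Then -6 − z = -6 − (z₀ + w) = (-6 − z₀) − w = -10 − w.
f(z) = 1/(-10 − w)^2 = (1/(-10)^2) · (1 − w/(-10))^{−2}.
By the binomial series (1−u)^{−2} = Σ_{n≥0} C(n+1, 1) u^n for |u|<1, with u = w/(-10):
  c_n = C(n+1, 1) / (-10)^(n+2).
  c_0 = 1/(-10)^2 = 1/100.
  c_1 = 2/(-10)^3 = -1/500.
The series is valid for |w/d| < 1, i.e. |z − z₀| < |d|.
Radius of convergence: R = |-6 − z₀| = |-10| = 10 (distance from z₀ to the singularity z = -6).

c_0 = 1/100, c_1 = -1/500; R = 10.


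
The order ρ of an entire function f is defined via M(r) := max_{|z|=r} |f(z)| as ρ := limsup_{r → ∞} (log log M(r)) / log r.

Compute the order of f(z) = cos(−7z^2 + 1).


Write cos(w) = (e^{iw} ± e^{−iw})/(2 or 2i), so |cos(w)| ≤ e^{|w|}. With w = −7z^2 + 1, |w| ≤ 7r^2 + 1 on |z|=r, giving M(r) ≤ e^{7r^2 + 1} and ρ ≤ 2. For the lower bound, choose z on |z|=r with -7z^2 purely imaginary of modulus 7r^2; then |cos(−7z^2 + 1)| grows like e^{7r^2}/2, so ρ ≥ 2. Hence ρ = 2.
Therefore ρ = 2.

Order ρ = 2.


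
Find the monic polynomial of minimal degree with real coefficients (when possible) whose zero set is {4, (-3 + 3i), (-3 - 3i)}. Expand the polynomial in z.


The polynomial is p(z) = ∏_{α ∈ S} (z − α), where S = {4, (-3 + 3i), (-3 - 3i)}.
Expanding the product yields: p(z) = z^3 + 2·z^2 -6·z -72.
Note conjugate pairs combine to real quadratics: (z − (-3+3i))(z − (-3−3i)) = z² + 6z + 18.
The resulting polynomial has degree 3 and real coefficients as required.

p(z) = z^3 + 2·z^2 -6·z -72.


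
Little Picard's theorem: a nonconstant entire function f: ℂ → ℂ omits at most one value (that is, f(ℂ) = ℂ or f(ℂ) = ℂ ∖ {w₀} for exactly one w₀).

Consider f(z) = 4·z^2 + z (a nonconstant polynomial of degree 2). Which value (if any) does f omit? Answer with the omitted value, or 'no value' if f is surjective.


Little Picard bounds the complement of f(ℂ) to at most one point.
For every w ∈ ℂ, the equation p(z) − w = 0 is a nonconstant polynomial in z and hence has at least one root by the fundamental theorem of algebra. So p is surjective onto ℂ, omitting no value.

Omitted value: no value.


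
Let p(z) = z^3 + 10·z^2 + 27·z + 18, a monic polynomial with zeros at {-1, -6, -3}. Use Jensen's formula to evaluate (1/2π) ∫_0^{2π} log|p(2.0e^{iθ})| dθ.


Zeros: -6, -3, -1; r = 2.0.
Inside |z| < r: -1. Outside (|z| ≥ r): -6, -3.
p(0) = 18, so log|p(0)| = log(18) = 2.8904.
Apply Jensen: I(r) = log|p(0)| + Σ_k log(r/|z_k|), summed over zeros inside |z| < r.
  log(r/|z_k|) for z_k = -1: log(2.0/1) = 0.6931
  Outside zeros (-6, -3) contribute nothing to the Jensen sum.
Sum over inside zeros: 0.6931.
I(r) = log|p(0)| + (inside sum) = 2.8904 + 0.6931 = 3.5835.
Note: since some zeros are outside |z| ≤ r, the simplified n·log(r) form does NOT apply — only the inside zeros contribute.

I(r) ≈ 3.5835.


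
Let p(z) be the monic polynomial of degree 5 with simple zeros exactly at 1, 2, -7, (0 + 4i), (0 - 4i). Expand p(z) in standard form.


The polynomial is p(z) = ∏_{α ∈ S} (z − α), where S = {1, 2, -7, (0 + 4i), (0 - 4i)}.
Expanding the product yields: p(z) = z^5 + 4·z^4 -3·z^3 + 78·z^2 -304·z + 224.
Note conjugate pairs combine to real quadratics: (z − (0+4i))(z − (0−4i)) = z² + 16.
The resulting polynomial has degree 5 and real coefficients as required.

p(z) = z^5 + 4·z^4 -3·z^3 + 78·z^2 -304·z + 224.


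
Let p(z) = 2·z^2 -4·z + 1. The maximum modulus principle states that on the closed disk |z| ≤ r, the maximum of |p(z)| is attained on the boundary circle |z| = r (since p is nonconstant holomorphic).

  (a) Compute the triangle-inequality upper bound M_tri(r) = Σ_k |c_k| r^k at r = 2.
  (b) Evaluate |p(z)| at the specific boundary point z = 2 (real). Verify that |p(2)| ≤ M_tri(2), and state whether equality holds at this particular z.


Coefficients: c_0 = 1, c_1 = -4, c_2 = 2. Radius r = 2.
Part (a). Triangle bound: M_tri(r) = Σ_k |c_k| r^k
  = |1|·2^0 + |-4|·2^1 + |2|·2^2
  = 1 + 8 + 8 = 17.
This bounds M(r) := max_{|z|=r} |p(z)| from above; equality holds iff all terms c_k z^k can be made to align in phase at a single z on |z|=r.
Part (b). At z = 2 (real, on the circle |z| = r):
  p(2) = (1)·2^0 + (-4)·2^1 + (2)·2^2 = 1.
  |p(2)| = 1.
Check: |p(2)| = 1 ≤ 17 = M_tri(2). ✓ Equality does not hold at z = 2 (the coefficients have mixed signs, so the terms do not all align in phase there).

M_tri(2) = 17; |p(2)| = 1; equality at z=2: no.


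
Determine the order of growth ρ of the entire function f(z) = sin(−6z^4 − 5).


Write sin(w) = (e^{iw} ± e^{−iw})/(2 or 2i), so |sin(w)| ≤ e^{|w|}. With w = −6z^4 − 5, |w| ≤ 6r^4 + 5 on |z|=r, giving M(r) ≤ e^{6r^4 + 5} and ρ ≤ 4. For the lower bound, choose z on |z|=r with -6z^4 purely imaginary of modulus 6r^4; then |sin(−6z^4 − 5)| grows like e^{6r^4}/2, so ρ ≥ 4. Hence ρ = 4.
Therefore ρ = 4.

Order ρ = 4.


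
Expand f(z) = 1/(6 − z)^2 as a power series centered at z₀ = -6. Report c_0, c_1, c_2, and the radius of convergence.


Let w = z − z₀, so z = z₀ + w.
Then 6 − z = 6 − (z₀ + w) = (6 − z₀) − w = 12 − w.
f(z) = 1/(12 − w)^2 = (1/(12)^2) · (1 − w/(12))^{−2}.
By the binomial series (1−u)^{−2} = Σ_{n≥0} C(n+1, 1) u^n for |u|<1, with u = w/(12):
  c_n = C(n+1, 1) / (12)^(n+2).
  c_0 = 1/(12)^2 = 1/144.
  c_1 = 2/(12)^3 = 1/864.
  c_2 = 3/(12)^4 = 1/6912.
The series is valid for |w/d| < 1, i.e. |z − z₀| < |d|.
Radius of convergence: R = |6 − z₀| = |12| = 12 (distance from z₀ to the singularity z = 6).

c_0 = 1/144, c_1 = 1/864, c_2 = 1/6912; R = 12.


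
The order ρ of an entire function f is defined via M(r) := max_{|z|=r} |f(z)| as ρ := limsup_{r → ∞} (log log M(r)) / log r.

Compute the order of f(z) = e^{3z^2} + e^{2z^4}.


Each summand is entire of order 2 and 4 respectively (as in the single-exponential case). The order of a sum is at most the max of the orders, so ρ ≤ 4. For the lower bound: on |z|=r choose arg z so that 2z^4 is real positive; then |e^{2z^4}| = e^{2r^4} while |e^{3z^2}| ≤ e^{3r^2} = o(e^{2r^4}). So |f| ≥ e^{2r^4}(1 − o(1)) and ρ ≥ 4. Hence ρ = max(2, 4) = 4.
Therefore ρ = 4.

Order ρ = 4.
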